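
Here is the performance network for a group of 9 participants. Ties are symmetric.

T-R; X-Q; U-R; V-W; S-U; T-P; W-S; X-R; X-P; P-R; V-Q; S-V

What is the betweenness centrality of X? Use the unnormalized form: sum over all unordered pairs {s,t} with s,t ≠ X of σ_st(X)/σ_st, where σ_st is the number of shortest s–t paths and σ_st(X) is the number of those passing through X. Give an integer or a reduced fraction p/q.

Pairs whose geodesics pass through X — P–W: 1/2; P–V: 1; P–Q: 1; T–V: 2/3; T–Q: 2/2; R–V: 1/2; R–Q: 1; U–Q: 1/2.
All other pairs contribute 0.
Summing the contributions gives betweenness(X) = 37/6.

37/6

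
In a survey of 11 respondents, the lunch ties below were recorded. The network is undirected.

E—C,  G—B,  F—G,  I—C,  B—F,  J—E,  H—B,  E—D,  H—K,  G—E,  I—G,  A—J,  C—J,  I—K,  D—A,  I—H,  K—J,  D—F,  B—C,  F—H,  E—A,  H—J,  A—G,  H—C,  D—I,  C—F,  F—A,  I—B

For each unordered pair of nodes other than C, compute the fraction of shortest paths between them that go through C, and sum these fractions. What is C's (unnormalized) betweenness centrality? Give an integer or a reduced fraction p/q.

59/20

Pairs whose geodesics pass through C — E–B: 1/2; E–F: 1/4; E–H: 1/2; E–I: 1/3; B–J: 1/2; F–J: 1/3; F–I: 1/5; J–I: 1/3.
All other pairs contribute 0.
Summing the contributions gives betweenness(C) = 59/20.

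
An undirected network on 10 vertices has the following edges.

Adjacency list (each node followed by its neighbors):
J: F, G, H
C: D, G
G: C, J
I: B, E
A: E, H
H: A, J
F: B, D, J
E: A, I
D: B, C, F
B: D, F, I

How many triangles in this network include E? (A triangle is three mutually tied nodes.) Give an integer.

E's neighbors are A and I, but none of them are tied to each other, so no triangle contains E.

0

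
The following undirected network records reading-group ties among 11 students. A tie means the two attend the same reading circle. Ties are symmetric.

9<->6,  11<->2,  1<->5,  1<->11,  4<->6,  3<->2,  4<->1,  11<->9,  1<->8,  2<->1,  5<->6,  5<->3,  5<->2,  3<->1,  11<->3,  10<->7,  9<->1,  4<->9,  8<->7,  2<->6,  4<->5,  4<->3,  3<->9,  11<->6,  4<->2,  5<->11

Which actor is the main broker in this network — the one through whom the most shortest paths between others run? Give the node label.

Unnormalized betweenness of each node: 1:647/30, 2:7/6, 3:17/30, 4:7/5, 5:7/6, 6:17/30, 7:9, 8:16, 9:7/6, 10:0, 11:7/5.
1 has the largest value, 647/30, making it the main broker — the node through which the most shortest paths run.

1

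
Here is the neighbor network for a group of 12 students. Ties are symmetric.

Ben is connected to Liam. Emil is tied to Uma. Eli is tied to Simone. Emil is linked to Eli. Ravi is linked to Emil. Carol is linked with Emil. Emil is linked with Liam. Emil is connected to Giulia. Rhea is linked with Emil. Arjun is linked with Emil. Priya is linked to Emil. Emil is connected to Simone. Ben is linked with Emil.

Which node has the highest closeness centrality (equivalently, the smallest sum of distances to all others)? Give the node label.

Farness (sum of distances to all others) for each node — Arjun:21, Ben:20, Carol:21, Eli:20, Emil:11, Giulia:21, Liam:20, Priya:21, Ravi:21, Rhea:21, Simone:20, Uma:21.
The smallest farness is 11, for Emil, so Emil has the highest closeness.

Emil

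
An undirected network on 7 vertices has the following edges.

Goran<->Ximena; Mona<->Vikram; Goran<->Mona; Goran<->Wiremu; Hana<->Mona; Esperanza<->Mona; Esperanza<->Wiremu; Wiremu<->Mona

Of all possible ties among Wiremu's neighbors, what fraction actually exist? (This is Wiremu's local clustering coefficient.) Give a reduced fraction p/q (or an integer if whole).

2/3

Wiremu's neighbors: Esperanza, Goran, and Mona (k = 3).
Possible neighbor pairs: C(3,2) = 3. Edges among them: Esperanza–Mona, Goran–Mona → e = 2.
Clustering(Wiremu) = 2/3.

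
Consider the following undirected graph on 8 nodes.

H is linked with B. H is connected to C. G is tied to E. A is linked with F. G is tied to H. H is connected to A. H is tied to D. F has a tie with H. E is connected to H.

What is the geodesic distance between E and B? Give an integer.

One shortest route is E – H – B, which uses 2 edges, and E and B are not directly tied, so nothing shorter exists. So d(E,B) = 2.

2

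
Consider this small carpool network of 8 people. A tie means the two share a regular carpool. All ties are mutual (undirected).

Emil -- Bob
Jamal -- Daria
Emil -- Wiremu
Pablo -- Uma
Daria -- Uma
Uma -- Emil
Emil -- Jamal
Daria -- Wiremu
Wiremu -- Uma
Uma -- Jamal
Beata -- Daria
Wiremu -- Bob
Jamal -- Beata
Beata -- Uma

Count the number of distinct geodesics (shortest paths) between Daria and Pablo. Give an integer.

1

The shortest distance is 2, and the only length-2 path is Daria–Uma–Pablo. So there is exactly 1 shortest path.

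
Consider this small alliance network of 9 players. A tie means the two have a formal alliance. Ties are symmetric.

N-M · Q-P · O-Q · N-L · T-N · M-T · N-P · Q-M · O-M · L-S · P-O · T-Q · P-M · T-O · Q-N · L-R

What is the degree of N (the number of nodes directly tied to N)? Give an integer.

N is directly tied to L, M, P, Q, and T. That is 5 neighbors, so the degree of N is 5.

5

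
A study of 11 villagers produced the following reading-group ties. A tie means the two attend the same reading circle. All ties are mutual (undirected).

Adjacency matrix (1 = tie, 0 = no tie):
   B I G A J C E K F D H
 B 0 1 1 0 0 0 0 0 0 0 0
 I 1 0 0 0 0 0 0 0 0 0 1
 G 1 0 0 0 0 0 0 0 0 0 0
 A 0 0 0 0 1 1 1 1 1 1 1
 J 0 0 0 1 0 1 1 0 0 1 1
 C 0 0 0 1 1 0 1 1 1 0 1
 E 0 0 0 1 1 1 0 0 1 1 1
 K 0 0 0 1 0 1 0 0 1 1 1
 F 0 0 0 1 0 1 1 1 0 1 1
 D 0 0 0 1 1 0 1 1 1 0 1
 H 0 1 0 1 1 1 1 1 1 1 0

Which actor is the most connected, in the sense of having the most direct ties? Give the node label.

Degrees — A:7, B:2, C:6, D:6, E:6, F:6, G:1, H:8, I:2, J:5, K:5.
The maximum is 8, attained only by H.

H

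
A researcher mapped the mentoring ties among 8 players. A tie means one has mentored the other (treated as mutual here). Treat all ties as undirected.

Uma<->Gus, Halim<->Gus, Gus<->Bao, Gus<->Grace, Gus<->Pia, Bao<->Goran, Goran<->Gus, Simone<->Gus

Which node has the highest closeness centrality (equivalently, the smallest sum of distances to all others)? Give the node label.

Farness (sum of distances to all others) for each node — Bao:12, Goran:12, Grace:13, Gus:7, Halim:13, Pia:13, Simone:13, Uma:13.
The smallest farness is 7, for Gus, so Gus has the highest closeness.

Gus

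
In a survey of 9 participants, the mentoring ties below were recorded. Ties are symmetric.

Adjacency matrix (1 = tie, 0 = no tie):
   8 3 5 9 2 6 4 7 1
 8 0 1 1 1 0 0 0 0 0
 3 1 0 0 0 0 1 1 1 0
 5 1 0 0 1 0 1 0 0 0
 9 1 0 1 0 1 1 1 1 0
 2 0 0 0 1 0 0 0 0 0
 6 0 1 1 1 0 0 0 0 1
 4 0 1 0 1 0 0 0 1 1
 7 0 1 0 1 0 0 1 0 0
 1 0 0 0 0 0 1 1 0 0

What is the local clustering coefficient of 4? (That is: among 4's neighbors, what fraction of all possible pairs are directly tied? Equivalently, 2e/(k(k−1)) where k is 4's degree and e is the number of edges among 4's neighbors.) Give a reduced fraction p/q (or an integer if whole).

4's neighbors: 1, 3, 7, and 9 (k = 4).
Possible neighbor pairs: C(4,2) = 6. Edges among them: 3–7, 7–9 → e = 2.
Clustering(4) = 2/6 = 1/3.

1/3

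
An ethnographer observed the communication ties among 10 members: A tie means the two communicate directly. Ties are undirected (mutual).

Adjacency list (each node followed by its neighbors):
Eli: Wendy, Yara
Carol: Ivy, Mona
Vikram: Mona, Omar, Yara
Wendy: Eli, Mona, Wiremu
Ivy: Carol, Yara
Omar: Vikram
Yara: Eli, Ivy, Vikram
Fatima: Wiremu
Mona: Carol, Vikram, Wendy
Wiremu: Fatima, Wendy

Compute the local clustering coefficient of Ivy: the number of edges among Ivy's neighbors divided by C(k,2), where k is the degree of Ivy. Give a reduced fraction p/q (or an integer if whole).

0

Ivy's neighbors: Carol and Yara (k = 2).
Possible neighbor pairs: C(2,2) = 1. Edges among them: none → e = 0.
Clustering(Ivy) = 0/1.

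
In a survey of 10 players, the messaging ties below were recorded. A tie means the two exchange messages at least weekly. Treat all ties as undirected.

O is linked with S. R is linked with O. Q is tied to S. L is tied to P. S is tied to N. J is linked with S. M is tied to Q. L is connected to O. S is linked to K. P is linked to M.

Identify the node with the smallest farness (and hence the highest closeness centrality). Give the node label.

Farness (sum of distances to all others) for each node — J:22, K:22, L:20, M:22, N:22, O:16, P:24, Q:18, R:24, S:14.
The smallest farness is 14, for S, so S has the highest closeness.

S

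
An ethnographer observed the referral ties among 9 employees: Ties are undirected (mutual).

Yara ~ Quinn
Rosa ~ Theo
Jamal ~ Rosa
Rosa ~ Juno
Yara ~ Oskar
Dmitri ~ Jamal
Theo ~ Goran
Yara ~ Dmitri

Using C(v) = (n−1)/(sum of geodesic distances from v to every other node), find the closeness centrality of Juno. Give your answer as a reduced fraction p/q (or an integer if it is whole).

8/25

Distances from Juno: Dmitri:3, Goran:3, Jamal:2, Oskar:5, Quinn:5, Rosa:1, Theo:2, Yara:4. Sum = 25.
n = 9, so closeness = 8/25.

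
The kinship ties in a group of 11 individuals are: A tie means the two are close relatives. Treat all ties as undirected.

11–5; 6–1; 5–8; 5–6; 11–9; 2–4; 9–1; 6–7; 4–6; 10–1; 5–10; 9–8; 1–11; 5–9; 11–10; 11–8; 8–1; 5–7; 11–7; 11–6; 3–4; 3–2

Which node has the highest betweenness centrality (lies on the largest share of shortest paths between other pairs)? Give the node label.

Unnormalized betweenness of each node: 1:14/3, 2:0, 3:0, 4:16, 5:37/6, 6:217/10, 7:0, 8:1/5, 9:1/5, 10:1/5, 11:103/15.
6 has the largest value, 217/10, making it the main broker — the node through which the most shortest paths run.

6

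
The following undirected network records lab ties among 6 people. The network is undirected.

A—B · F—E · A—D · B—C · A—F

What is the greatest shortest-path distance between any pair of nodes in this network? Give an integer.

Eccentricity of each node (its greatest distance to any other): A:2, B:3, C:4, D:3, E:4, F:3.
The maximum eccentricity is 4, realized for instance by the pair C–E via C – B – A – F – E. So the diameter is 4.

4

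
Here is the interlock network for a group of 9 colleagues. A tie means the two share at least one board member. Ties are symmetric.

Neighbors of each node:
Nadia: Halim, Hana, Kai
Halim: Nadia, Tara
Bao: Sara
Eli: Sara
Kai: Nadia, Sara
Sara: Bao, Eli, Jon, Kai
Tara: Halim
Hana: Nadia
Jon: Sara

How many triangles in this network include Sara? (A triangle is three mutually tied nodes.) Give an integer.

0

Sara's neighbors are Bao, Eli, Jon, and Kai, but none of them are tied to each other, so no triangle contains Sara.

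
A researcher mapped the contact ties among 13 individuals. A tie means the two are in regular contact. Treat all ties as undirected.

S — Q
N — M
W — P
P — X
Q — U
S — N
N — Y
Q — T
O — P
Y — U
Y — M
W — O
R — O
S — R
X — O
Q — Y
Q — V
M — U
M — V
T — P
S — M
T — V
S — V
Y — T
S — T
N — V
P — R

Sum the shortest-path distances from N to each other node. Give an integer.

Distances from N: M:1, O:3, P:3, Q:2, R:2, S:1, T:2, U:2, V:1, W:4, X:4, Y:1.
Sum = 1 + 3 + 3 + 2 + 2 + 1 + 2 + 2 + 1 + 4 + 4 + 1 = 26.

26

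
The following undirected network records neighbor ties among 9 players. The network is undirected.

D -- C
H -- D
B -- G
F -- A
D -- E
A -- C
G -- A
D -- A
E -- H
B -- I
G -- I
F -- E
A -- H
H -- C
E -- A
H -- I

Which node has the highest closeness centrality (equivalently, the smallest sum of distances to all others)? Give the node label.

A

Farness (sum of distances to all others) for each node — A:10, B:18, C:14, D:13, E:13, F:16, G:13, H:11, I:14.
The smallest farness is 10, for A, so A has the highest closeness.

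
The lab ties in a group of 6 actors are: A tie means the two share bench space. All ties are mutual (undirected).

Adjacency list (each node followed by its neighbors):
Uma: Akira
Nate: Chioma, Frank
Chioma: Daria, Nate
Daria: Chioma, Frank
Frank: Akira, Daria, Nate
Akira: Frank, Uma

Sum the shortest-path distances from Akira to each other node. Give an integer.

9

Distances from Akira: Chioma:3, Daria:2, Frank:1, Nate:2, Uma:1.
Sum = 3 + 2 + 1 + 2 + 1 = 9.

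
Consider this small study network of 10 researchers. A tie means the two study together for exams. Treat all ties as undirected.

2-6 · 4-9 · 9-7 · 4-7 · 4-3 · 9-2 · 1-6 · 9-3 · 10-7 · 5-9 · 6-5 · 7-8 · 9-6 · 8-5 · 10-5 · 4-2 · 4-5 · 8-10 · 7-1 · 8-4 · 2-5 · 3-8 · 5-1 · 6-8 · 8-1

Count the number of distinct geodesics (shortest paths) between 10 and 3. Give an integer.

1

The shortest distance is 2, and the only length-2 path is 10–8–3. So there is exactly 1 shortest path.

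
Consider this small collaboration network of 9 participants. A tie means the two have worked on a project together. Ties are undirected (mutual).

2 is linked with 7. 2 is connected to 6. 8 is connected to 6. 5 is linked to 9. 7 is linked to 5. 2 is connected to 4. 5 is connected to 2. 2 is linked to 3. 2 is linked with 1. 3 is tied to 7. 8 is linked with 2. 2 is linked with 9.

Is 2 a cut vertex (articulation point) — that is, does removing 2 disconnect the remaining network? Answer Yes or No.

Removing 2 leaves {3, 5, 7, and 9} with no path to {6 and 8}, so the network splits into 4 components. 2 is a cut vertex.

Yes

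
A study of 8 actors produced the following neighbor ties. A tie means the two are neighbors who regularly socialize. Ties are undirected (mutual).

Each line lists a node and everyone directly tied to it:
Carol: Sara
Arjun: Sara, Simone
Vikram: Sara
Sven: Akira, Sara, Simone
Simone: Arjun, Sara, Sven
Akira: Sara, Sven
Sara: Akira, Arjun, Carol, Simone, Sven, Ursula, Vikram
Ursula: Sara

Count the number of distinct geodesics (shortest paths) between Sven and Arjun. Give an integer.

The shortest distance is 2. The length-2 paths are: Sven–Sara–Arjun; Sven–Simone–Arjun.
That gives 2 distinct shortest paths.

2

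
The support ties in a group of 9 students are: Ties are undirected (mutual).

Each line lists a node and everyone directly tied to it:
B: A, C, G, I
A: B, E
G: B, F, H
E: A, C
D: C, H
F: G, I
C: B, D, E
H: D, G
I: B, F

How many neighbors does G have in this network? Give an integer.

G is directly tied to B, F, and H. That is 3 neighbors, so the degree of G is 3.

3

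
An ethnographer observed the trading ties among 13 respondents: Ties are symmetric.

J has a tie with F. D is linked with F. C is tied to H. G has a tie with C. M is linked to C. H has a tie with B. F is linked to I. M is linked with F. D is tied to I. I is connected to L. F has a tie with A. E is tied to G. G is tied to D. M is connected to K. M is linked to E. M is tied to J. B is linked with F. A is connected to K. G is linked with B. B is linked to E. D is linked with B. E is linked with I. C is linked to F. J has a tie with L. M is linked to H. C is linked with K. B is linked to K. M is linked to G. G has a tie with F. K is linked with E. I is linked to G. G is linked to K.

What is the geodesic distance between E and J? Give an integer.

One shortest route is E – M – J, which uses 2 edges, and E and J are not directly tied, so nothing shorter exists. So d(E,J) = 2.

2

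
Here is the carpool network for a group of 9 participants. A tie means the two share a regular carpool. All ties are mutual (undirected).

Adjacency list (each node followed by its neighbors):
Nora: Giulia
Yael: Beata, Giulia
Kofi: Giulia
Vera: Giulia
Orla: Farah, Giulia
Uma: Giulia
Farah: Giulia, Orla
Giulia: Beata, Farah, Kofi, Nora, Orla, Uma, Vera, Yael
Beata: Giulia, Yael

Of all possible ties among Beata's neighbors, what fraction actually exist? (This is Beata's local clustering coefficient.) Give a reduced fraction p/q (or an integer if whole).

Beata's neighbors: Giulia and Yael (k = 2).
Possible neighbor pairs: C(2,2) = 1. Edges among them: Giulia–Yael → e = 1.
Clustering(Beata) = 1/1.

1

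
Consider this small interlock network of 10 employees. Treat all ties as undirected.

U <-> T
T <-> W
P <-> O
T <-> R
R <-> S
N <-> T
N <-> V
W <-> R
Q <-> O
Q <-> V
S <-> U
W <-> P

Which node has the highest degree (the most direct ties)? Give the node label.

Degrees — N:2, O:2, P:2, Q:2, R:3, S:2, T:4, U:2, V:2, W:3.
The maximum is 4, attained only by T.

T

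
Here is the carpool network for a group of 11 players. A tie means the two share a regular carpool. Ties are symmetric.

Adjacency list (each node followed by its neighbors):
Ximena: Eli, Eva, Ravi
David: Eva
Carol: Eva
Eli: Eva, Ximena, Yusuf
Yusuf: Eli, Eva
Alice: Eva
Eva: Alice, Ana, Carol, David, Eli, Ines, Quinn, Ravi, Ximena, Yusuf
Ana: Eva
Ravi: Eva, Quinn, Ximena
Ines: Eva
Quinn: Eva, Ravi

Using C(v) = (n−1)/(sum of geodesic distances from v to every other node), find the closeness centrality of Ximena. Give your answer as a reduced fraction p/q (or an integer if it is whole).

10/17

Distances from Ximena: Alice:2, Ana:2, Carol:2, David:2, Eli:1, Eva:1, Ines:2, Quinn:2, Ravi:1, Yusuf:2. Sum = 17.
n = 11, so closeness = 10/17.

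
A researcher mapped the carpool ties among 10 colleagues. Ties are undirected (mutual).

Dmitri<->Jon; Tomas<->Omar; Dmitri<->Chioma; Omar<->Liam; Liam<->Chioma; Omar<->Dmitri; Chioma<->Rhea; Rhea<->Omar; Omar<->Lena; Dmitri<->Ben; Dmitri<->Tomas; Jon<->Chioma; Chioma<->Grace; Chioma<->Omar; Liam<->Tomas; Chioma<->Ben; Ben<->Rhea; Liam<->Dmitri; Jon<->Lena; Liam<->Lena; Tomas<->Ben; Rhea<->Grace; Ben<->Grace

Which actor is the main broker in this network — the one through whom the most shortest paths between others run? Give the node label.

Chioma

Unnormalized betweenness of each node: Ben:31/12, Chioma:23/3, Dmitri:10/3, Grace:0, Jon:41/36, Lena:2/3, Liam:2, Omar:169/36, Rhea:10/9, Tomas:29/36.
Chioma has the largest value, 23/3, making it the main broker — the node through which the most shortest paths run.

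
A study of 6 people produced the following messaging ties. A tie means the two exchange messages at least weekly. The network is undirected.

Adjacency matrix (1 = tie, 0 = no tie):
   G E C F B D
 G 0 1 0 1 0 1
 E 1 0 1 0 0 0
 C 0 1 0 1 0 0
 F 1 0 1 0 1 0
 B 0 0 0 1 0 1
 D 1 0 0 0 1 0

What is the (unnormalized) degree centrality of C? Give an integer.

2

C is directly tied to E and F. That is 2 neighbors, so the degree of C is 2.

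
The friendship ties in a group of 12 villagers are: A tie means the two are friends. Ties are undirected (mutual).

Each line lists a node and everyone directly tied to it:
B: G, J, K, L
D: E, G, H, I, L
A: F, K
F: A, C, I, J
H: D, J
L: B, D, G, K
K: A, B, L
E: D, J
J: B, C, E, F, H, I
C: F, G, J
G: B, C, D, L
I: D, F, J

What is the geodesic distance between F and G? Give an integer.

One shortest route is F – C – G, which uses 2 edges, and F and G are not directly tied, so nothing shorter exists. So d(F,G) = 2.

2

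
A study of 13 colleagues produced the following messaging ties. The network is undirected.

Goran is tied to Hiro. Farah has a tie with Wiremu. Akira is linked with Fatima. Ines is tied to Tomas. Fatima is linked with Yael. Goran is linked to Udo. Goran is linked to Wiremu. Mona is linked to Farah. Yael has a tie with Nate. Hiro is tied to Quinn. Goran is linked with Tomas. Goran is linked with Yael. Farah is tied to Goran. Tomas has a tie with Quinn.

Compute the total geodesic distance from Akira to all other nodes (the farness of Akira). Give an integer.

44

Distances from Akira: Farah:4, Fatima:1, Goran:3, Hiro:4, Ines:5, Mona:5, Nate:3, Quinn:5, Tomas:4, Udo:4, Wiremu:4, Yael:2.
Sum = 4 + 1 + 3 + 4 + 5 + 5 + 3 + 5 + 4 + 4 + 4 + 2 = 44.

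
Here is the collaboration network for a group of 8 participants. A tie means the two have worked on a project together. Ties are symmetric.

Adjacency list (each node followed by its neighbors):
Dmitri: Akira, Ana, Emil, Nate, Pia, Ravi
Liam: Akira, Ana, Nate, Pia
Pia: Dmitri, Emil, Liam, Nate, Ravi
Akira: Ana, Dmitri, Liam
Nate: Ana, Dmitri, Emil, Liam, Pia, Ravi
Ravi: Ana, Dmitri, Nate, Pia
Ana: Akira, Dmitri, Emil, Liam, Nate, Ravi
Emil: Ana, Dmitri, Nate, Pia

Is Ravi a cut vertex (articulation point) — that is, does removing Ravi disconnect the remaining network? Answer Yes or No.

Even without Ravi, every remaining node can still reach every other (the residual graph is connected), so Ravi is not a cut vertex.

No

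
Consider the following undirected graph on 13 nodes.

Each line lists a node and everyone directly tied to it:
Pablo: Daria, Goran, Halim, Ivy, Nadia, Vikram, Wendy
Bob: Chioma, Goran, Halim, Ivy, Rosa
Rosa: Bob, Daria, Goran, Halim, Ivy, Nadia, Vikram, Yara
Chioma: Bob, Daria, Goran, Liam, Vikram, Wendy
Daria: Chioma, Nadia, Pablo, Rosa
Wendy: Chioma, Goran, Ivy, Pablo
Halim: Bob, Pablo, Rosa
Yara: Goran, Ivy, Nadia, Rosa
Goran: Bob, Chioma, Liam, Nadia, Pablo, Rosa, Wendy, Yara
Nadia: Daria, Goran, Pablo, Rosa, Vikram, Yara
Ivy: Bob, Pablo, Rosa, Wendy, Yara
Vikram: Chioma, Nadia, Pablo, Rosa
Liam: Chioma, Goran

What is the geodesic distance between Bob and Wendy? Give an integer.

One shortest route is Bob – Goran – Wendy, which uses 2 edges, and Bob and Wendy are not directly tied, so nothing shorter exists. So d(Bob,Wendy) = 2.

2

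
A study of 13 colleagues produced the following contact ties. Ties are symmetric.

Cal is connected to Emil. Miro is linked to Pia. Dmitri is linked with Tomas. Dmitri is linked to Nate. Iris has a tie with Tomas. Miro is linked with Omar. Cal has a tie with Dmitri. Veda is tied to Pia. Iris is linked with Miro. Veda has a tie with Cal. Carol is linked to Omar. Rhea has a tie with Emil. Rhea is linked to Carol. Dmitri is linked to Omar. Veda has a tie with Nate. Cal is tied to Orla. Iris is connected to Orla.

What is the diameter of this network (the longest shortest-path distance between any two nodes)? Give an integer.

4

Eccentricity of each node (its greatest distance to any other): Cal:3, Carol:4, Dmitri:3, Emil:4, Iris:4, Miro:4, Nate:4, Omar:3, Orla:4, Pia:4, Rhea:4, Tomas:4, Veda:4.
The maximum eccentricity is 4, realized for instance by the pair Miro–Emil via Miro – Pia – Veda – Cal – Emil. So the diameter is 4.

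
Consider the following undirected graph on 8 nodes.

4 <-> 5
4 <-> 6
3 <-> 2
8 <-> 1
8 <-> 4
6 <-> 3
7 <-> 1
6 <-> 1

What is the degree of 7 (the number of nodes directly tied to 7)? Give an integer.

7 is directly tied to 1. That is 1 neighbor, so the degree of 7 is 1.

1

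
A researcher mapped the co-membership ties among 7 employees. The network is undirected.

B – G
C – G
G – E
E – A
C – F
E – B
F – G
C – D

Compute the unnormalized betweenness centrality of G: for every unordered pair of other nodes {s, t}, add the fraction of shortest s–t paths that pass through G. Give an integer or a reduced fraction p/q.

9

Pairs whose geodesics pass through G — B–C: 1; B–F: 1; B–D: 1; E–C: 1; E–F: 1; E–D: 1; C–A: 1; F–A: 1; A–D: 1.
All other pairs contribute 0.
Summing the contributions gives betweenness(G) = 9.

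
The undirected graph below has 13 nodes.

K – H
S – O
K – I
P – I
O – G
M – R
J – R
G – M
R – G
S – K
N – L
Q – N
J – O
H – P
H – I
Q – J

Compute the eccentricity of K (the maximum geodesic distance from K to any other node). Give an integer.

Distances from K: G:3, H:1, I:1, J:3, L:6, M:4, N:5, O:2, P:2, Q:4, R:4, S:1.
The largest is 6 (to L), so the eccentricity of K is 6.

6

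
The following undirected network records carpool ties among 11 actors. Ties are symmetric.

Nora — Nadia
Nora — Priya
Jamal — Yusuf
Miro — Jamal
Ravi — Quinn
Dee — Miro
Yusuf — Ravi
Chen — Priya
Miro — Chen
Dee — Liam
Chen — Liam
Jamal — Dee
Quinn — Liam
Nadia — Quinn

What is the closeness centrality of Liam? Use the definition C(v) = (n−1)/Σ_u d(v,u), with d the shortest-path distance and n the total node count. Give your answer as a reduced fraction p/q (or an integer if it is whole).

10/19

Distances from Liam: Chen:1, Dee:1, Jamal:2, Miro:2, Nadia:2, Nora:3, Priya:2, Quinn:1, Ravi:2, Yusuf:3. Sum = 19.
n = 11, so closeness = 10/19.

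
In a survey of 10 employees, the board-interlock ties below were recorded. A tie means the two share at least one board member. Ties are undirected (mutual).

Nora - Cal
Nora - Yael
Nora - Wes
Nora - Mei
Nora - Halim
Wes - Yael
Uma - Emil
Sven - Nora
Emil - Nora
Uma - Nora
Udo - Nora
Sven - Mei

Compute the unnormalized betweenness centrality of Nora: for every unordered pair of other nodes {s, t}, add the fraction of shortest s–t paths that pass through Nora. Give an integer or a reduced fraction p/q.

33

Pairs whose geodesics pass through Nora — Mei–Emil: 1; Mei–Wes: 1; Mei–Udo: 1; Mei–Yael: 1; Mei–Halim: 1; Mei–Uma: 1; Mei–Cal: 1; Emil–Wes: 1; Emil–Udo: 1; Emil–Yael: 1; Emil–Halim: 1; Emil–Cal: 1; Emil–Sven: 1; Wes–Udo: 1 … (+19 more pairs).
All other pairs contribute 0.
Summing the contributions gives betweenness(Nora) = 33.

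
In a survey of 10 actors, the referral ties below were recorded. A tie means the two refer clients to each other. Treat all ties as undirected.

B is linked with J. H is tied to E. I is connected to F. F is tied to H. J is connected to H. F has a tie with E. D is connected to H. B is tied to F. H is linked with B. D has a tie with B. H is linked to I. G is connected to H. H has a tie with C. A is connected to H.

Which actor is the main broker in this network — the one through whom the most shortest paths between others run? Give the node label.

H

Unnormalized betweenness of each node: A:0, B:3/2, C:0, D:0, E:0, F:3/2, G:0, H:28, I:0, J:0.
H has the largest value, 28, making it the main broker — the node through which the most shortest paths run.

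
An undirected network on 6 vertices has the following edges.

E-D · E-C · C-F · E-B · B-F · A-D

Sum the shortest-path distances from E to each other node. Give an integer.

Distances from E: A:2, B:1, C:1, D:1, F:2.
Sum = 2 + 1 + 1 + 1 + 2 = 7.

7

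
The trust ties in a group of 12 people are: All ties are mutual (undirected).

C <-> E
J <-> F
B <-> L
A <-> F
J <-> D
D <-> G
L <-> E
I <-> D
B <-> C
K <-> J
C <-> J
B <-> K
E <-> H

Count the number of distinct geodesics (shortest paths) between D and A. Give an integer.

1

The shortest distance is 3, and the only length-3 path is D–J–F–A. So there is exactly 1 shortest path.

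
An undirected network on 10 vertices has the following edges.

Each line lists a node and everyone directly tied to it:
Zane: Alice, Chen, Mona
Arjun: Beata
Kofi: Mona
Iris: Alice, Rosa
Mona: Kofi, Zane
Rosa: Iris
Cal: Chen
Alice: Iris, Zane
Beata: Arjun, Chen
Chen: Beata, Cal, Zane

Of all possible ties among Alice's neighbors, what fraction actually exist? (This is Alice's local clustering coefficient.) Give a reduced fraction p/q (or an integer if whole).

0

Alice's neighbors: Iris and Zane (k = 2).
Possible neighbor pairs: C(2,2) = 1. Edges among them: none → e = 0.
Clustering(Alice) = 0/1.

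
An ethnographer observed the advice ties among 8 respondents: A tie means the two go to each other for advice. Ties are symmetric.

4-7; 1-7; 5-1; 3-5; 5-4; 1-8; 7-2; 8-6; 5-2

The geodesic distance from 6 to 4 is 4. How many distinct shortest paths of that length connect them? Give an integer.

2

The shortest distance is 4. The length-4 paths are: 6–8–1–5–4; 6–8–1–7–4.
That gives 2 distinct shortest paths.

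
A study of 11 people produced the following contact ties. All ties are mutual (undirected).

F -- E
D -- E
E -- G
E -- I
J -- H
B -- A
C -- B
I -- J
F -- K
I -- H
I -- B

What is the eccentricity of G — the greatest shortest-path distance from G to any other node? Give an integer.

4

Distances from G: A:4, B:3, C:4, D:2, E:1, F:2, H:3, I:2, J:3, K:3.
The largest is 4 (to A and C), so the eccentricity of G is 4.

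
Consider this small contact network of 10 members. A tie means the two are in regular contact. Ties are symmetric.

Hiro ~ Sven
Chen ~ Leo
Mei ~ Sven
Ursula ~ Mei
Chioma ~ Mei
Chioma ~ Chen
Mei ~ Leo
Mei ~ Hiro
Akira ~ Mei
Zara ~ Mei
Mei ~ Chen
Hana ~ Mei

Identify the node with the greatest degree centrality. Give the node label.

Degrees — Akira:1, Chen:3, Chioma:2, Hana:1, Hiro:2, Leo:2, Mei:9, Sven:2, Ursula:1, Zara:1.
The maximum is 9, attained only by Mei.

Mei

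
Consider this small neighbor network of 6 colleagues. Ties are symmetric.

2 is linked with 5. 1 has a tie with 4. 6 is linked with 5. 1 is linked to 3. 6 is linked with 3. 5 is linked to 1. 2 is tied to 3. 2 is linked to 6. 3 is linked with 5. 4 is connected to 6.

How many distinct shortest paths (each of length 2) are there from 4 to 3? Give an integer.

The shortest distance is 2. The length-2 paths are: 4–6–3; 4–1–3.
That gives 2 distinct shortest paths.

2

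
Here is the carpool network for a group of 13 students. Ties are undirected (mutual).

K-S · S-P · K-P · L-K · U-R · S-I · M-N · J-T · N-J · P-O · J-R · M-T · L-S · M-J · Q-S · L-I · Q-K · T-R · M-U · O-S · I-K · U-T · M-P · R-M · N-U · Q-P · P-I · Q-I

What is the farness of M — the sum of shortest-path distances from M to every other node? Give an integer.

Distances from M: I:2, J:1, K:2, L:3, N:1, O:2, P:1, Q:2, R:1, S:2, T:1, U:1.
Sum = 2 + 1 + 2 + 3 + 1 + 2 + 1 + 2 + 1 + 2 + 1 + 1 = 19.

19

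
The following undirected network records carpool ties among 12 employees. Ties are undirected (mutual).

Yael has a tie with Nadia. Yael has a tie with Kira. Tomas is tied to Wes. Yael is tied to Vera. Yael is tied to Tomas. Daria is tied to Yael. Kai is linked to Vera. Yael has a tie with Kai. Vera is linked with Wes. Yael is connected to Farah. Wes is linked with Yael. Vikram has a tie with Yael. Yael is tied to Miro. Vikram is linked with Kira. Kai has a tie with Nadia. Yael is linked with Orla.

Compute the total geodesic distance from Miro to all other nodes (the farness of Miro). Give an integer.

Distances from Miro: Daria:2, Farah:2, Kai:2, Kira:2, Nadia:2, Orla:2, Tomas:2, Vera:2, Vikram:2, Wes:2, Yael:1.
Sum = 2 + 2 + 2 + 2 + 2 + 2 + 2 + 2 + 2 + 2 + 1 = 21.

21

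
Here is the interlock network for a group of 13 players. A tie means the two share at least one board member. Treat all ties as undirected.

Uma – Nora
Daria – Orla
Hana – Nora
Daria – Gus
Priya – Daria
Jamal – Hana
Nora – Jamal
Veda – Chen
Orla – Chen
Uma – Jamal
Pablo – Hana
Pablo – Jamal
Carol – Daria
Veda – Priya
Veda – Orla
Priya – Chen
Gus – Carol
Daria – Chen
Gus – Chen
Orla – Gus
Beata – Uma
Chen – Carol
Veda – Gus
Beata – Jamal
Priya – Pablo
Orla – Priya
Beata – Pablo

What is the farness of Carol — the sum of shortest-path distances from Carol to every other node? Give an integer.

Distances from Carol: Beata:4, Chen:1, Daria:1, Gus:1, Hana:4, Jamal:4, Nora:5, Orla:2, Pablo:3, Priya:2, Uma:5, Veda:2.
Sum = 4 + 1 + 1 + 1 + 4 + 4 + 5 + 2 + 3 + 2 + 5 + 2 = 34.

34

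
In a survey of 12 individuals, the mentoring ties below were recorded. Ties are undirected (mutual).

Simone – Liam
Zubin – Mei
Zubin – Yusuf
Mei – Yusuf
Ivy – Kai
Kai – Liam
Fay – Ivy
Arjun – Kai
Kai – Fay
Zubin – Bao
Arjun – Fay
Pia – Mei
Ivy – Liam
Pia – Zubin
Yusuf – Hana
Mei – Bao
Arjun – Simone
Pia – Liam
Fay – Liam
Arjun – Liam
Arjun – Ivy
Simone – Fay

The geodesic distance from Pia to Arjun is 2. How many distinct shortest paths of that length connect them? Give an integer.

The shortest distance is 2, and the only length-2 path is Pia–Liam–Arjun. So there is exactly 1 shortest path.

1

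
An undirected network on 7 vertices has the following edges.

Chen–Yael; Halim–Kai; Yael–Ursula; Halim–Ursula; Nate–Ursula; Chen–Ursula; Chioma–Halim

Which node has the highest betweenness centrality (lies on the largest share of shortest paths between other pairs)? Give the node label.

Ursula

Unnormalized betweenness of each node: Chen:0, Chioma:0, Halim:9, Kai:0, Nate:0, Ursula:11, Yael:0.
Ursula has the largest value, 11, making it the main broker — the node through which the most shortest paths run.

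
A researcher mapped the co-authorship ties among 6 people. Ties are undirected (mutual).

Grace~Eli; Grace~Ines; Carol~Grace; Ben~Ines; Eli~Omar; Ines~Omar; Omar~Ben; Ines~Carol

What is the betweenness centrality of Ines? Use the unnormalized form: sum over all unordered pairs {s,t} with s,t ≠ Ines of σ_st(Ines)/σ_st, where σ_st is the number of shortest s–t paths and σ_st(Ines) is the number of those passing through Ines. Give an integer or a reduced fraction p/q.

Pairs whose geodesics pass through Ines — Carol–Omar: 1; Carol–Ben: 1; Grace–Omar: 1/2; Grace–Ben: 1.
All other pairs contribute 0.
Summing the contributions gives betweenness(Ines) = 7/2.

7/2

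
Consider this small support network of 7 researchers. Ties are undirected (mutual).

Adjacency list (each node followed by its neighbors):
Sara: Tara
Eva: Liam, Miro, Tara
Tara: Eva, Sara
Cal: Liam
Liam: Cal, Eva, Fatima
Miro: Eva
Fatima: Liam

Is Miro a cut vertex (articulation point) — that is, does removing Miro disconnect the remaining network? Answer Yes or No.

No

Even without Miro, every remaining node can still reach every other (the residual graph is connected), so Miro is not a cut vertex.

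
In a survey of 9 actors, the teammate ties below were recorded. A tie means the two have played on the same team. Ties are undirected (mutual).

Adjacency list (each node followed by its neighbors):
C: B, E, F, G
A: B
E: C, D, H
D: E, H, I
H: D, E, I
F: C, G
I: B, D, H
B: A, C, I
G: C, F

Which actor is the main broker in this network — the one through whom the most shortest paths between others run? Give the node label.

Unnormalized betweenness of each node: A:0, B:10, C:14, D:1/2, E:6, F:0, G:0, H:1/2, I:4.
C has the largest value, 14, making it the main broker — the node through which the most shortest paths run.

C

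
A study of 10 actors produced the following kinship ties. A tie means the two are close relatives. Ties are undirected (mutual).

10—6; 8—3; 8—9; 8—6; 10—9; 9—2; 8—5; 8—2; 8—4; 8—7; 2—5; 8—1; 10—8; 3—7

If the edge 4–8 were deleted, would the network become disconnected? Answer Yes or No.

Without the 4–8 edge there is no alternate route between 4 and 8, so the network disconnects. It is a bridge.

Yes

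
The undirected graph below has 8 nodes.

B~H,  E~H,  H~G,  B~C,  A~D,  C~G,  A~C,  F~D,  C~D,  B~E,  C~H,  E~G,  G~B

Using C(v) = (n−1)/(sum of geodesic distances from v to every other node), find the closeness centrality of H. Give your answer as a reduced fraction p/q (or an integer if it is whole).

Distances from H: A:2, B:1, C:1, D:2, E:1, F:3, G:1. Sum = 11.
n = 8, so closeness = 7/11.

7/11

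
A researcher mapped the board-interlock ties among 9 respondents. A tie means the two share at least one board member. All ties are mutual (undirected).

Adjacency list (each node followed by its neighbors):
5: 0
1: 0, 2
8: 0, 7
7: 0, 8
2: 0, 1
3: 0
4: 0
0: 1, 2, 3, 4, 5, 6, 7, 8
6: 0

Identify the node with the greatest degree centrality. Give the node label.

0

Degrees — 0:8, 1:2, 2:2, 3:1, 4:1, 5:1, 6:1, 7:2, 8:2.
The maximum is 8, attained only by 0.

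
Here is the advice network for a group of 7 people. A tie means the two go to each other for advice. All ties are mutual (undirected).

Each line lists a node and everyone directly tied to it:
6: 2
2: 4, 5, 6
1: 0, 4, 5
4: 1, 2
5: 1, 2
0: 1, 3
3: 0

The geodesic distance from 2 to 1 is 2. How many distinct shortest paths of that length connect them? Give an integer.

The shortest distance is 2. The length-2 paths are: 2–4–1; 2–5–1.
That gives 2 distinct shortest paths.

2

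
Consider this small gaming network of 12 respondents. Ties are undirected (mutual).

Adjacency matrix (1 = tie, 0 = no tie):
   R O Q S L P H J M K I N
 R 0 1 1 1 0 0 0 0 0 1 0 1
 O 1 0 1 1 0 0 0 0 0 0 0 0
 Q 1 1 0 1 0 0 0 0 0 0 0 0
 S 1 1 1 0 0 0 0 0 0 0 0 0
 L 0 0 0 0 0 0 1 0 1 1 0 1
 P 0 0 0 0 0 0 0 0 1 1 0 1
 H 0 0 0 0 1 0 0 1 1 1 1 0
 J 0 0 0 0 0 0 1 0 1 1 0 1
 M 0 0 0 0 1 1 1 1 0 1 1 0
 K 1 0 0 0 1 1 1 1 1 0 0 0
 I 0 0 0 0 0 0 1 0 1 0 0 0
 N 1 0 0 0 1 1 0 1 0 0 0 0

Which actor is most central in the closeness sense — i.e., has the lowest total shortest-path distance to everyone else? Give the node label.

Farness (sum of distances to all others) for each node — H:20, I:28, J:21, K:16, L:21, M:19, N:19, O:26, P:22, Q:26, R:18, S:26.
The smallest farness is 16, for K, so K has the highest closeness.

K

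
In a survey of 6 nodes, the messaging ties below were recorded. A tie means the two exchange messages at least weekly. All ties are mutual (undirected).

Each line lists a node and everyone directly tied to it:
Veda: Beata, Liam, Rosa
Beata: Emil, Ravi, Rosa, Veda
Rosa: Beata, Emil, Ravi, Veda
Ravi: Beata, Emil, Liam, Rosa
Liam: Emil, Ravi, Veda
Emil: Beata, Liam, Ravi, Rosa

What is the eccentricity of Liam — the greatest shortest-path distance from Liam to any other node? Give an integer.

Distances from Liam: Beata:2, Emil:1, Ravi:1, Rosa:2, Veda:1.
The largest is 2 (to Beata and Rosa), so the eccentricity of Liam is 2.

2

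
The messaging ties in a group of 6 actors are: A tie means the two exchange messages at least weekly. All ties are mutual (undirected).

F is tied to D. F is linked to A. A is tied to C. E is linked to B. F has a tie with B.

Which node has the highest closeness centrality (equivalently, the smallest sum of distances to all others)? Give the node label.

Farness (sum of distances to all others) for each node — A:9, B:9, C:13, D:11, E:13, F:7.
The smallest farness is 7, for F, so F has the highest closeness.

F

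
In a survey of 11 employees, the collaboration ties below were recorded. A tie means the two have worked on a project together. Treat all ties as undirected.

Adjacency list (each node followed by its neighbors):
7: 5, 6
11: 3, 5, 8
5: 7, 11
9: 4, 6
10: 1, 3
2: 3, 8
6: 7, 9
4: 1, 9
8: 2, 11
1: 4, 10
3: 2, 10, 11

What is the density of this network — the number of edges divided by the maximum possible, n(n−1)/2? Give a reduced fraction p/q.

There are 12 edges and 11 nodes, so the maximum possible is C(11,2) = 55.
Density = 12/55.

12/55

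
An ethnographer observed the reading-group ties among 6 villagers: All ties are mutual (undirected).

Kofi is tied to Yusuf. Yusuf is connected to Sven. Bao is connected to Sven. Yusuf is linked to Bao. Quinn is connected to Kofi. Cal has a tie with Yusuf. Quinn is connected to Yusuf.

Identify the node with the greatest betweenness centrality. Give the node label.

Unnormalized betweenness of each node: Bao:0, Cal:0, Kofi:0, Quinn:0, Sven:0, Yusuf:8.
Yusuf has the largest value, 8, making it the main broker — the node through which the most shortest paths run.

Yusuf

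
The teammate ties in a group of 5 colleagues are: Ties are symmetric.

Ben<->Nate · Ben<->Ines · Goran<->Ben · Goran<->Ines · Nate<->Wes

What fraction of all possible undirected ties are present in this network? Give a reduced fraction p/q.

1/2

There are 5 edges and 5 nodes, so the maximum possible is C(5,2) = 10.
Density = 5/10 = 1/2.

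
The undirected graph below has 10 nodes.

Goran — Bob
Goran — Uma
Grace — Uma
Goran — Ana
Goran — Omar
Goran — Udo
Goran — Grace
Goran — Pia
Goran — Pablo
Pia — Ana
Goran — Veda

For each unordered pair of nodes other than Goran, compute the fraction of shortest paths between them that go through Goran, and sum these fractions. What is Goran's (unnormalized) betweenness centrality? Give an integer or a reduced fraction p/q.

Pairs whose geodesics pass through Goran — Udo–Veda: 1; Udo–Grace: 1; Udo–Uma: 1; Udo–Omar: 1; Udo–Bob: 1; Udo–Pablo: 1; Udo–Pia: 1; Udo–Ana: 1; Veda–Grace: 1; Veda–Uma: 1; Veda–Omar: 1; Veda–Bob: 1; Veda–Pablo: 1; Veda–Pia: 1 … (+20 more pairs).
All other pairs contribute 0.
Summing the contributions gives betweenness(Goran) = 34.

34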